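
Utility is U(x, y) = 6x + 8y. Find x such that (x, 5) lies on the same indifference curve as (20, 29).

x = 52

U(20, 29) = 352.
Set U(x, 5) = 352 and solve.
6x + 8·5 = 352 ⇒ 6x = 312 ⇒ x = 52.
Check: U(52, 5) = 352.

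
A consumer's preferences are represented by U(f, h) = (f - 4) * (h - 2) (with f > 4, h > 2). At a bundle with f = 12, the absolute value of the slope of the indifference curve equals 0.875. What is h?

MU_f = (h−2), MU_h = (f−4).
MRS = (h−2)/(f−4).
Substitute f = 12: MRS = (h − 2)/8. Setting this equal to 0.875 gives h − 2 = 0.875·8 = 7, so h = 9.

h = 9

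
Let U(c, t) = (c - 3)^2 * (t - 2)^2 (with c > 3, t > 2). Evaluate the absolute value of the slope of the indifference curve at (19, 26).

MRS = 1.5

MU_c = 2·(c−3)·(t−2)^2, MU_t = 2·(c−3)^2·(t−2).
MRS = (t−2)/(c−3).
At (19, 26): MRS = 1.5.
So at (19, 26) the consumer would give up 1.5 units of t for one more unit of c.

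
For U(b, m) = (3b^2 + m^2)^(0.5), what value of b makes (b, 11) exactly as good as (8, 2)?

U depends on (b, m) only through S = 3b^2 + m^2, so equal utility means equal S. At (8, 2): S = 196.
With m = 11: 11^2 = 121, so 3b^2 = 196 − 121 = 75, i.e. b^2 = 25.
Hence b = √25 = 5.
Check: U(5, 11) = 14.

b = 5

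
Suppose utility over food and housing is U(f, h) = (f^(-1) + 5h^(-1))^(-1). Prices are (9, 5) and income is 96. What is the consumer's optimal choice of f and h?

f* = 4, h* = 12

For CES with ρ = -1, MRS = (1/5)·(h/f)^2.
Tangency: set MRS = p_f/p_h = 9/5 = 1.8.
So (h/f)^2 = 9; taking the square root, h/f = 3, i.e. h = 3·f.
Substitute into the budget 9·f + 5·h = 96: 24·f = 96, so f* = 4 and h* = 3·4 = 12.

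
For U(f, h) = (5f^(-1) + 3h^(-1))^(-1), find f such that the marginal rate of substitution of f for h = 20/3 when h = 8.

f = 4

For CES with ρ = -1, MRS = (5/3)·(h/f)^2.
Setting (5/3)·(8/f)^2 = 20/3 gives (8/f)^2 = 4, so 8/f = 2 and f = 4.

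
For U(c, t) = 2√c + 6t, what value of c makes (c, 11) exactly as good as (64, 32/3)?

c = 49

U(64, 32/3) = 80.
Set U(c, 11) = 80 and solve.
With t = 11: 2√c = 80 − 6·11 = 14, so √c = 7 and c = 49.
Check: U(49, 11) = 80.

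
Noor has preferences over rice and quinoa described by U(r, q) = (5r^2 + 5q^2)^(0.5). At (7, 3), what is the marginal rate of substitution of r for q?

MRS = 7/3

For CES with ρ = 2, MRS = (q/r)^(-1).
At (7, 3): MRS = 7/3.
That is, one extra unit of r is worth 7/3 units of q at the margin.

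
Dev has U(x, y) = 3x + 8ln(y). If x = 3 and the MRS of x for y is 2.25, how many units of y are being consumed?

MU_x = 3, MU_y = 8/y.
MRS = 3 ÷ (8/y).
MRS depends only on y: 0.375·y = 2.25 ⇒ y = 2.25/0.375 = 6.

y = 6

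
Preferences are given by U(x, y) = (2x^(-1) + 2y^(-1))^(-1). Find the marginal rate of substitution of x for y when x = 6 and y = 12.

MRS = 4

For CES with ρ = -1, MRS = (y/x)^2.
At (6, 12): MRS = 4.
The indifference curve has slope −4 at this bundle.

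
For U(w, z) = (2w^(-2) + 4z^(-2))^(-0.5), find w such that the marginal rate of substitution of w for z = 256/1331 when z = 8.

For CES with ρ = -2, MRS = (2/4)·(z/w)^3.
Setting (2/4)·(8/w)^3 = 256/1331 gives (8/w)^3 = 512/1331, so 8/w = 8/11 and w = 11.

w = 11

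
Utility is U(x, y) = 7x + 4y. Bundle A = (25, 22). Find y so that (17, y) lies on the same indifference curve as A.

y = 36

U(25, 22) = 263.
Set U(17, y) = 263 and solve.
7·17 + 4y = 263 ⇒ 4y = 144 ⇒ y = 36.
Check: U(17, 36) = 263.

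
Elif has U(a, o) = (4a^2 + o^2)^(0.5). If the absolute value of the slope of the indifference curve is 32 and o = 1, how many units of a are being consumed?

a = 8

For CES with ρ = 2, MRS = (4/1)·(o/a)^(-1).
Setting (4/1)·(1/a)^(-1) = 32 gives (1/a)^(-1) = 8, so 1/a = 0.125 and a = 8.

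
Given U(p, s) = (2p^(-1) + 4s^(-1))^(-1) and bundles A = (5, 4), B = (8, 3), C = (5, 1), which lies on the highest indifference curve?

Evaluate utility at each bundle:
U(A) = 0.714.
U(B) = 0.632.
U(C) = 0.227.
Highest utility is A, so A ≻ B ≻ C.

Bundle A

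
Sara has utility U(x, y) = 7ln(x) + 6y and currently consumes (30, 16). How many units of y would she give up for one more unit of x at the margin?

MRS = 7/180

MU_x = 7/x, MU_y = 6.
MRS = 7/x ÷ 6.
At (30, 16): MRS = 7/180.
The indifference curve has slope −7/180 at this bundle.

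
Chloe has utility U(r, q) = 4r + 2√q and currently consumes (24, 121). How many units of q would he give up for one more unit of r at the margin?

MU_r = 4, MU_q = 2/(2√q).
MRS = 4 ÷ (2/(2√q)).
At (24, 121): MRS = 44.
That is, one extra unit of r is worth 44 units of q at the margin.

MRS = 44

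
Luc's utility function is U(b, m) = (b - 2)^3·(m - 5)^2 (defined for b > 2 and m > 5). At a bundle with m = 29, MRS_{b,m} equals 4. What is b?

MU_b = 3·(b−2)^2·(m−5)^2, MU_m = 2·(b−2)^3·(m−5).
MRS = (3/2)·(m−5)/(b−2).
Substitute m = 29: MRS = 36/(b − 2). Setting this equal to 4 gives b − 2 = 36/4 = 9, so b = 11.

b = 11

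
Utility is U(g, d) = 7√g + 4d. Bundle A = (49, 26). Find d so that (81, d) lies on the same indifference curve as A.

d = 22.5

U(49, 26) = 153.
Set U(81, d) = 153 and solve.
With g = 81: √81 = 9, so 4d = 153 − 7·9 = 90 and d = 22.5.
Check: U(81, 22.5) = 153.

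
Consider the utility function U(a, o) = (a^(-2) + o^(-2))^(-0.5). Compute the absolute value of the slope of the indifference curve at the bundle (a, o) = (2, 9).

MRS = 91.125

For CES with ρ = -2, MRS = (o/a)^3.
At (2, 9): MRS = 91.125.
That is, one extra unit of a is worth 91.125 units of o at the margin.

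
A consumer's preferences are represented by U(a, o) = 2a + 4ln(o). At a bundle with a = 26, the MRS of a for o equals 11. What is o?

MU_a = 2, MU_o = 4/o.
MRS = 2 ÷ (4/o).
MRS depends only on o: 0.5·o = 11 ⇒ o = 11/0.5 = 22.

o = 22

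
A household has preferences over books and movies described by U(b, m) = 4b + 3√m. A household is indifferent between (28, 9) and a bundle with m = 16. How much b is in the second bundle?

b = 27.25

U(28, 9) = 121.
Set U(b, 16) = 121 and solve.
With m = 16: √16 = 4, so 4b = 121 − 3·4 = 109 and b = 27.25.
Check: U(27.25, 16) = 121.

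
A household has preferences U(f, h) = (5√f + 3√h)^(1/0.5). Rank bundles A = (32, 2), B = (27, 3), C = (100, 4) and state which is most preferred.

Evaluate utility at each bundle:
U(A) = 1058.000.
U(B) = 972.000.
U(C) = 3136.000.
Highest utility is C, so C ≻ A ≻ B.

Bundle C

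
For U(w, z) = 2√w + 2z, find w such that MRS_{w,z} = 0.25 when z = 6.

w = 4

MU_w = 2/(2√w), MU_z = 2.
MRS = 2/(2√w) ÷ 2.
MRS depends only on w: 0.5/√w = 0.25 ⇒ √w = 0.5/0.25 = 2 ⇒ w = 4.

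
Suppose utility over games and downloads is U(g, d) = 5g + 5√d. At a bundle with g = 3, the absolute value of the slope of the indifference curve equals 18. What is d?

MU_g = 5, MU_d = 5/(2√d).
MRS = 5 ÷ (5/(2√d)).
MRS depends only on d: 2·√d = 18 ⇒ √d = 18/2 = 9 ⇒ d = 81.

d = 81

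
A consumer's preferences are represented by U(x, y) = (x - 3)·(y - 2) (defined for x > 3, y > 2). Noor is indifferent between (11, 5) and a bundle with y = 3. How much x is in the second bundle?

x = 27

U(11, 5) = 24.
Set U(x, 3) = 24 and solve.
With y = 3: (3 − 2) = 1, so (x − 3) = 24/1 = 24.
So x = 3 + 24 = 27.
Check: U(27, 3) = 24.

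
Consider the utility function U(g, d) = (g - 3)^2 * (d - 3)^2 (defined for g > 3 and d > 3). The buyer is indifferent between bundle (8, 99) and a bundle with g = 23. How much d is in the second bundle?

d = 27

U(8, 99) = 230400.
Set U(23, d) = 230400 and solve.
With g = 23: (23 − 3)^2 = 400, so (d − 3)^2 = 230400/400 = 576.
Taking the square root (with d > 3): d − 3 = 24, so d = 27.
Check: U(23, 27) = 230400.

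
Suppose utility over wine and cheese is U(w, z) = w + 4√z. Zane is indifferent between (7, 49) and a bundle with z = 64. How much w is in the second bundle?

U(7, 49) = 35.
Set U(w, 64) = 35 and solve.
With z = 64: √64 = 8, so w = 35 − 4·8 = 3.
Check: U(3, 64) = 35.

w = 3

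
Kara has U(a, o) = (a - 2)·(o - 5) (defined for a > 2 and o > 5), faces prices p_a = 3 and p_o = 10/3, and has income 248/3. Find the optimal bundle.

a* = 12, o* = 14

MU_a = (o−5), MU_o = (a−2).
MRS = (o−5)/(a−2).
Tangency: set MRS = p_a/p_o = 3/(10/3) = 0.9.
So (o − 5)/(a − 2) = 0.9, i.e. (o − 5) = 0.9·(a − 2).
Rewrite the budget in excess-of-subsistence terms: 3·(a − 2) + (10/3)·(o − 5) = 248/3 − 3·2 − (10/3)·5 = 60.
Substituting, 6·(a − 2) = 60, so a − 2 = 10 and a* = 12.
Then o − 5 = 0.9·10 = 9, so o* = 14.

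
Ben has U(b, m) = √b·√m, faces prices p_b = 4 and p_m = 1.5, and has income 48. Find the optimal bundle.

MU_b = 0.5·b^(-0.5)·√m and MU_m = 0.5·√b·m^(-0.5).
MRS = MU_b/MU_m = m/b.
Tangency: set MRS = p_b/p_m = 4/1.5 = 8/3.
So m/b = 8/3, i.e. m = (8/3)·b.
Substitute into the budget 4·b + 1.5·m = 48: 8·b = 48, so b* = 6.
Then m* = (8/3)·6 = 16.

b* = 6, m* = 16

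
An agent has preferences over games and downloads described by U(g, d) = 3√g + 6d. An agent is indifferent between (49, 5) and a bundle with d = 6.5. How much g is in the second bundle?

U(49, 5) = 51.
Set U(g, 6.5) = 51 and solve.
With d = 6.5: 3√g = 51 − 6·6.5 = 12, so √g = 4 and g = 16.
Check: U(16, 6.5) = 51.

g = 16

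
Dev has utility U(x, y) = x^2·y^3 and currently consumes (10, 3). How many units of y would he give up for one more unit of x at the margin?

MRS = 0.2

MU_x = 2·x·y^3 and MU_y = 3·x^2·y^2.
MRS = MU_x/MU_y = (2/3)·y/x.
At (10, 3): MRS = 0.2.
So at (10, 3) the consumer would give up 0.2 units of y for one more unit of x.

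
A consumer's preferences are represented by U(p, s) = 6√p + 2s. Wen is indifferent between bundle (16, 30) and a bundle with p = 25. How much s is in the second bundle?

s = 27

U(16, 30) = 84.
Set U(25, s) = 84 and solve.
With p = 25: √25 = 5, so 2s = 84 − 6·5 = 54 and s = 27.
Check: U(25, 27) = 84.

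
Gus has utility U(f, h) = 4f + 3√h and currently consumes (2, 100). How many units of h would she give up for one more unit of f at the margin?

MU_f = 4, MU_h = 3/(2√h).
MRS = 4 ÷ (3/(2√h)).
At (2, 100): MRS = 80/3.
That is, one extra unit of f is worth 80/3 units of h at the margin.

MRS = 80/3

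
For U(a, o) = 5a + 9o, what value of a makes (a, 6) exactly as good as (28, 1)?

a = 19

U(28, 1) = 149.
Set U(a, 6) = 149 and solve.
5a + 9·6 = 149 ⇒ 5a = 95 ⇒ a = 19.
Check: U(19, 6) = 149.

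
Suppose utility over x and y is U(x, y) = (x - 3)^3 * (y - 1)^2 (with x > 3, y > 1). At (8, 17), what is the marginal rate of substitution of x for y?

MRS = 4.8

MU_x = 3·(x−3)^2·(y−1)^2, MU_y = 2·(x−3)^3·(y−1).
MRS = (3/2)·(y−1)/(x−3).
At (8, 17): MRS = 4.8.
That is, one extra unit of x is worth 4.8 units of y at the margin.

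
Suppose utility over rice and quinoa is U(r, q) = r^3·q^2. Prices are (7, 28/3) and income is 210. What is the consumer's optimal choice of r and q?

MU_r = 3·r^2·q^2 and MU_q = 2·r^3·q.
MRS = MU_r/MU_q = (3/2)·q/r.
Tangency: set MRS = p_r/p_q = 7/(28/3) = 0.75.
So (3/2)·q/r = 0.75, i.e. q = 0.5·r.
Substitute into the budget 7·r + (28/3)·q = 210: (35/3)·r = 210, so r* = 18.
Then q* = 0.5·18 = 9.

r* = 18, q* = 9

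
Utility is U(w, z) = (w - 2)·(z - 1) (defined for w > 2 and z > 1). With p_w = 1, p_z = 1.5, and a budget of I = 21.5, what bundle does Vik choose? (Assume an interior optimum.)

MU_w = (z−1), MU_z = (w−2).
MRS = (z−1)/(w−2).
Tangency: set MRS = p_w/p_z = 1/1.5 = 2/3.
So (z − 1)/(w − 2) = 2/3, i.e. (z − 1) = (2/3)·(w − 2).
Rewrite the budget in excess-of-subsistence terms: 1·(w − 2) + 1.5·(z − 1) = 21.5 − 1·2 − 1.5·1 = 18.
Substituting, 2·(w − 2) = 18, so w − 2 = 9 and w* = 11.
Then z − 1 = (2/3)·9 = 6, so z* = 7.

w* = 11, z* = 7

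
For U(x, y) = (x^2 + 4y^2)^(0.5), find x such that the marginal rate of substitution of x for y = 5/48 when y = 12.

For CES with ρ = 2, MRS = (1/4)·(y/x)^(-1).
Setting (1/4)·(12/x)^(-1) = 5/48 gives (12/x)^(-1) = 5/12, so 12/x = 2.4 and x = 5.

x = 5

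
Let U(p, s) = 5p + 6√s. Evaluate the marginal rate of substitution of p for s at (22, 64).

MU_p = 5, MU_s = 6/(2√s).
MRS = 5 ÷ (6/(2√s)).
At (22, 64): MRS = 40/3.
That is, one extra unit of p is worth 40/3 units of s at the margin.

MRS = 40/3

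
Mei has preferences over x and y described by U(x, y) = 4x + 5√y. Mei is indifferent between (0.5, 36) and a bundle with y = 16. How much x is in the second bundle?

U(0.5, 36) = 32.
Set U(x, 16) = 32 and solve.
With y = 16: √16 = 4, so 4x = 32 − 5·4 = 12 and x = 3.
Check: U(3, 16) = 32.

x = 3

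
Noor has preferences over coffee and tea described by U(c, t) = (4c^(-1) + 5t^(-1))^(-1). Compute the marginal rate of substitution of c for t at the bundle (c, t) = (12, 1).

MRS = 1/180

For CES with ρ = -1, MRS = (4/5)·(t/c)^2.
At (12, 1): MRS = 1/180.
So at (12, 1) the consumer would give up 1/180 units of t for one more unit of c.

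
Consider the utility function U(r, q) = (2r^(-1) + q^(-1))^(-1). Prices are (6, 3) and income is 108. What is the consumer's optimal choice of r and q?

r* = 12, q* = 12

For CES with ρ = -1, MRS = (2/1)·(q/r)^2.
Tangency: set MRS = p_r/p_q = 6/3 = 2.
So (q/r)^2 = 1; taking the square root, q/r = 1, i.e. q = r.
Substitute into the budget 6·r + 3·q = 108: 9·r = 108, so r* = 12 and q* = 12.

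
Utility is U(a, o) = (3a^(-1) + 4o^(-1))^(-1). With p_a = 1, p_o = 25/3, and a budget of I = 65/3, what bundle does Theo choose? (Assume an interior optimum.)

a* = 5, o* = 2

For CES with ρ = -1, MRS = (3/4)·(o/a)^2.
Tangency: set MRS = p_a/p_o = 1/(25/3) = 3/25.
So (o/a)^2 = 4/25; taking the square root, o/a = 0.4, i.e. o = 0.4·a.
Substitute into the budget 1·a + (25/3)·o = 65/3: (13/3)·a = 65/3, so a* = 5 and o* = 0.4·5 = 2.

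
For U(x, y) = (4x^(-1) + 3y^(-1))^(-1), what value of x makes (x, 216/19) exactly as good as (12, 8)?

x = 9

U depends on (x, y) only through S = 4x^(-1) + 3y^(-1), so equal utility means equal S. At (12, 8): S = 17/24.
With y = 216/19: 3·(216/19)^(-1) = 19/72, so 4x^(-1) = 17/24 − 19/72 = 4/9, i.e. x^(-1) = 1/9.
Hence x = 1/(1/9) = 9.
Check: U(9, 216/19) = 1.4118.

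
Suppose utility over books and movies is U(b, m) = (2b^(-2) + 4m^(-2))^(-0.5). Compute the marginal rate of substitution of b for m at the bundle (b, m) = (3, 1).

For CES with ρ = -2, MRS = (2/4)·(m/b)^3.
At (3, 1): MRS = 1/54.
The indifference curve has slope −1/54 at this bundle.

MRS = 1/54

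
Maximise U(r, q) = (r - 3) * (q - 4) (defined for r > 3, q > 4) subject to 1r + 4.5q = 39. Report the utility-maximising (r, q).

r* = 12, q* = 6

MU_r = (q−4), MU_q = (r−3).
MRS = (q−4)/(r−3).
Tangency: set MRS = p_r/p_q = 1/4.5 = 2/9.
So (q − 4)/(r − 3) = 2/9, i.e. (q − 4) = (2/9)·(r − 3).
Rewrite the budget in excess-of-subsistence terms: 1·(r − 3) + 4.5·(q − 4) = 39 − 1·3 − 4.5·4 = 18.
Substituting, 2·(r − 3) = 18, so r − 3 = 9 and r* = 12.
Then q − 4 = (2/9)·9 = 2, so q* = 6.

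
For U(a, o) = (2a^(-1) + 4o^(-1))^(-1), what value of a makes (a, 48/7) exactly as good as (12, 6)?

a = 8

U depends on (a, o) only through S = 2a^(-1) + 4o^(-1), so equal utility means equal S. At (12, 6): S = 5/6.
With o = 48/7: 4·(48/7)^(-1) = 7/12, so 2a^(-1) = 5/6 − 7/12 = 0.25, i.e. a^(-1) = 0.125.
Hence a = 1/0.125 = 8.
Check: U(8, 48/7) = 1.2.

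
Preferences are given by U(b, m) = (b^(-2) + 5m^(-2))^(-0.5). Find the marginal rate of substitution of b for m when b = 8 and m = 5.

MRS = 25/512

For CES with ρ = -2, MRS = (1/5)·(m/b)^3.
At (8, 5): MRS = 25/512.
The indifference curve has slope −25/512 at this bundle.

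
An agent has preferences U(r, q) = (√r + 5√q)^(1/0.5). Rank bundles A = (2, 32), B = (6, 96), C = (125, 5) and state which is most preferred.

Bundle B

Evaluate utility at each bundle:
U(A) = 882.000.
U(B) = 2646.000.
U(C) = 500.000.
Highest utility is B, so B ≻ A ≻ C.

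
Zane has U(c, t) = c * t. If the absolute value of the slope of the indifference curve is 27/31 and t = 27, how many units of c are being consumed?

MU_c = t and MU_t = c.
MRS = MU_c/MU_t = t/c.
Substitute t = 27: MRS = 27/c. Setting 27/c = 27/31 gives c = 27/(27/31) = 31.

c = 31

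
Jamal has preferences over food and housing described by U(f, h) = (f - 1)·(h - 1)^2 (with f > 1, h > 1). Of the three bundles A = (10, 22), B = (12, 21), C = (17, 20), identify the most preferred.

Bundle C

Evaluate utility at each bundle:
U(A) = 3969.
U(B) = 4400.
U(C) = 5776.
Highest utility is C, so C ≻ B ≻ A.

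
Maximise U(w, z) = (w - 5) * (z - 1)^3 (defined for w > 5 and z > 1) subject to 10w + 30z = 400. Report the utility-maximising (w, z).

w* = 13, z* = 9

MU_w = (z−1)^3, MU_z = 3·(w−5)·(z−1)^2.
MRS = (1/3)·(z−1)/(w−5).
Tangency: set MRS = p_w/p_z = 10/30 = 1/3.
So (1/3)·(z − 1)/(w − 5) = 1/3, i.e. (z − 1) = (w − 5).
Rewrite the budget in excess-of-subsistence terms: 10·(w − 5) + 30·(z − 1) = 400 − 10·5 − 30·1 = 320.
Substituting, 40·(w − 5) = 320, so w − 5 = 8 and w* = 13.
Then z − 1 = 8, so z* = 9.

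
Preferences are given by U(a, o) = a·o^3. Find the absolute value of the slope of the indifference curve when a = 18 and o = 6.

MU_a = o^3 and MU_o = 3·a·o^2.
MRS = MU_a/MU_o = (1/3)·o/a.
At (18, 6): MRS = 1/9.
That is, one extra unit of a is worth 1/9 units of o at the margin.

MRS = 1/9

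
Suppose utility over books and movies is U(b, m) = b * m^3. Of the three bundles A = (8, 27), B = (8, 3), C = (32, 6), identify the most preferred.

Bundle A

Evaluate utility at each bundle:
U(A) = 157464.
U(B) = 216.
U(C) = 6912.
Highest utility is A, so A ≻ C ≻ B.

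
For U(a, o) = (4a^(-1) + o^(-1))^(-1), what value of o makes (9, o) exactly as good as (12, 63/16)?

U depends on (a, o) only through S = 4a^(-1) + o^(-1), so equal utility means equal S. At (12, 63/16): S = 37/63.
With a = 9: 4·9^(-1) = 4/9, so o^(-1) = 37/63 − 4/9 = 1/7.
Hence o = 1/(1/7) = 7.
Check: U(9, 7) = 1.7027.

o = 7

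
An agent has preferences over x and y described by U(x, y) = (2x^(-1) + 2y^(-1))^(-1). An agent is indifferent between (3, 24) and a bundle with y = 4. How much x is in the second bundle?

U depends on (x, y) only through S = 2x^(-1) + 2y^(-1), so equal utility means equal S. At (3, 24): S = 0.75.
With y = 4: 2·4^(-1) = 0.5, so 2x^(-1) = 0.75 − 0.5 = 0.25, i.e. x^(-1) = 0.125.
Hence x = 1/0.125 = 8.
Check: U(8, 4) = 1.3333.

x = 8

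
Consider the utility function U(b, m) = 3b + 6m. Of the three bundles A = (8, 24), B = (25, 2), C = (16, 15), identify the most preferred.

Bundle A

Evaluate utility at each bundle:
U(A) = 168.
U(B) = 87.
U(C) = 138.
Highest utility is A, so A ≻ C ≻ B.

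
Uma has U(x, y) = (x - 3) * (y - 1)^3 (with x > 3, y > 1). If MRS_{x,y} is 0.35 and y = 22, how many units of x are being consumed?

MU_x = (y−1)^3, MU_y = 3·(x−3)·(y−1)^2.
MRS = (1/3)·(y−1)/(x−3).
Substitute y = 22: MRS = 7/(x − 3). Setting this equal to 0.35 gives x − 3 = 7/0.35 = 20, so x = 23.

x = 23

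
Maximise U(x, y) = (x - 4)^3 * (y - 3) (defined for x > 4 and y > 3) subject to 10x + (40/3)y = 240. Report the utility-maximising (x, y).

x* = 16, y* = 6

MU_x = 3·(x−4)^2·(y−3), MU_y = (x−4)^3.
MRS = (3/1)·(y−3)/(x−4).
Tangency: set MRS = p_x/p_y = 10/(40/3) = 0.75.
So (3/1)·(y − 3)/(x − 4) = 0.75, i.e. (y − 3) = 0.25·(x − 4).
Rewrite the budget in excess-of-subsistence terms: 10·(x − 4) + (40/3)·(y − 3) = 240 − 10·4 − (40/3)·3 = 160.
Substituting, (40/3)·(x − 4) = 160, so x − 4 = 12 and x* = 16.
Then y − 3 = 0.25·12 = 3, so y* = 6.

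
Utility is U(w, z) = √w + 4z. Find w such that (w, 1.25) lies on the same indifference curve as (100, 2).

w = 169

U(100, 2) = 18.
Set U(w, 1.25) = 18 and solve.
With z = 1.25: √w = 18 − 4·1.25 = 13, so √w = 13 and w = 169.
Check: U(169, 1.25) = 18.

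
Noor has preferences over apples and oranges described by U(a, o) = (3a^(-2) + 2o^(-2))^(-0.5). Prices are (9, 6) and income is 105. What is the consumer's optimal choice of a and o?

a* = 7, o* = 7

For CES with ρ = -2, MRS = (3/2)·(o/a)^3.
Tangency: set MRS = p_a/p_o = 9/6 = 1.5.
So (o/a)^3 = 1; taking the cube root, o/a = 1, i.e. o = a.
Substitute into the budget 9·a + 6·o = 105: 15·a = 105, so a* = 7 and o* = 7.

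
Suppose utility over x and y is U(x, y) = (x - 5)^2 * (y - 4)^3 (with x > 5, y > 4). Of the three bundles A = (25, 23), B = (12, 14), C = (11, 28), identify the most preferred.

Evaluate utility at each bundle:
U(A) = 2743600.
U(B) = 49000.
U(C) = 497664.
Highest utility is A, so A ≻ C ≻ B.

Bundle A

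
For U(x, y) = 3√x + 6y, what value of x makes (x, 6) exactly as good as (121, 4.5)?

x = 64

U(121, 4.5) = 60.
Set U(x, 6) = 60 and solve.
With y = 6: 3√x = 60 − 6·6 = 24, so √x = 8 and x = 64.
Check: U(64, 6) = 60.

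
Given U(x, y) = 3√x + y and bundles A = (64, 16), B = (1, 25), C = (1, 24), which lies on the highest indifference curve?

Evaluate utility at each bundle:
U(A) = 40.000.
U(B) = 28.000.
U(C) = 27.000.
Highest utility is A, so A ≻ B ≻ C.

Bundle A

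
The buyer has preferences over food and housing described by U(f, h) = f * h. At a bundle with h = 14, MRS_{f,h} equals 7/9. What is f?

MU_f = h and MU_h = f.
MRS = MU_f/MU_h = h/f.
Substitute h = 14: MRS = 14/f. Setting 14/f = 7/9 gives f = 14/(7/9) = 18.

f = 18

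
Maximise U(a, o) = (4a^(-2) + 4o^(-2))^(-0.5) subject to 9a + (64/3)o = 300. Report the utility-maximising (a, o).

For CES with ρ = -2, MRS = (o/a)^3.
Tangency: set MRS = p_a/p_o = 9/(64/3) = 27/64.
So (o/a)^3 = 27/64; taking the cube root, o/a = 0.75, i.e. o = 0.75·a.
Substitute into the budget 9·a + (64/3)·o = 300: 25·a = 300, so a* = 12 and o* = 0.75·12 = 9.

a* = 12, o* = 9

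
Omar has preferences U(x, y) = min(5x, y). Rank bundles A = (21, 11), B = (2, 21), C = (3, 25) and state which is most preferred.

Evaluate utility at each bundle:
U(A) = 11.
U(B) = 10.
U(C) = 15.
Highest utility is C, so C ≻ A ≻ B.

Bundle C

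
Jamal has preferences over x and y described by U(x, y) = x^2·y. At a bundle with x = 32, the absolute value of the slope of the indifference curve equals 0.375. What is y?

y = 6

MU_x = 2·x·y and MU_y = x^2.
MRS = MU_x/MU_y = (2/1)·y/x.
Substitute x = 32: MRS = y/16. Setting y/16 = 0.375 gives y = 0.375·16 = 6.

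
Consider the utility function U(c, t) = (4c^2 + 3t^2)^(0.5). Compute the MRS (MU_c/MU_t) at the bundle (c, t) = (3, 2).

MRS = 2

For CES with ρ = 2, MRS = (4/3)·(t/c)^(-1).
At (3, 2): MRS = 2.
So at (3, 2) the consumer would give up 2 units of t for one more unit of c.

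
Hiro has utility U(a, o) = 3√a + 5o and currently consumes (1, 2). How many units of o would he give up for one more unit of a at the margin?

MU_a = 3/(2√a), MU_o = 5.
MRS = 3/(2√a) ÷ 5.
At (1, 2): MRS = 0.3.
So at (1, 2) the consumer would give up 0.3 units of o for one more unit of a.

MRS = 0.3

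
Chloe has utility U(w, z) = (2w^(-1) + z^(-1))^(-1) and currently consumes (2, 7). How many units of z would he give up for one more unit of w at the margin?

MRS = 24.5

For CES with ρ = -1, MRS = (2/1)·(z/w)^2.
At (2, 7): MRS = 24.5.
That is, one extra unit of w is worth 24.5 units of z at the margin.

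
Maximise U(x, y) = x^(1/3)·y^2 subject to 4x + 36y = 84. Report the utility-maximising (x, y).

MU_x = 1/3·x^(-2/3)·y^2 and MU_y = 2·x^(1/3)·y.
MRS = MU_x/MU_y = (1/6)·y/x.
Tangency: set MRS = p_x/p_y = 4/36 = 1/9.
So (1/6)·y/x = 1/9, i.e. y = (2/3)·x.
Substitute into the budget 4·x + 36·y = 84: 28·x = 84, so x* = 3.
Then y* = (2/3)·3 = 2.

x* = 3, y* = 2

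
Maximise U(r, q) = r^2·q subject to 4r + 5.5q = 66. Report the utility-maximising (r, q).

r* = 11, q* = 4

MU_r = 2·r·q and MU_q = r^2.
MRS = MU_r/MU_q = (2/1)·q/r.
Tangency: set MRS = p_r/p_q = 4/5.5 = 8/11.
So (2/1)·q/r = 8/11, i.e. q = (4/11)·r.
Substitute into the budget 4·r + 5.5·q = 66: 6·r = 66, so r* = 11.
Then q* = (4/11)·11 = 4.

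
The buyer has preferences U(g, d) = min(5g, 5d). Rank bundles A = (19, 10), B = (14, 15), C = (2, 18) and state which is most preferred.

Evaluate utility at each bundle:
U(A) = 50.
U(B) = 70.
U(C) = 10.
Highest utility is B, so B ≻ A ≻ C.

Bundle B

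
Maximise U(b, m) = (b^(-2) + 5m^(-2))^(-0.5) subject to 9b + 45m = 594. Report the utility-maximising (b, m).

b* = 11, m* = 11

For CES with ρ = -2, MRS = (1/5)·(m/b)^3.
Tangency: set MRS = p_b/p_m = 9/45 = 0.2.
So (m/b)^3 = 1; taking the cube root, m/b = 1, i.e. m = b.
Substitute into the budget 9·b + 45·m = 594: 54·b = 594, so b* = 11 and m* = 11.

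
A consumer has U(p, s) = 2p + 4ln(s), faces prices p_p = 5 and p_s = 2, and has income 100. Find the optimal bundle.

MU_p = 2, MU_s = 4/s.
MRS = 2 ÷ (4/s).
Tangency: set MRS = p_p/p_s = 5/2 = 2.5.
MRS depends only on s: 0.5·s = 2.5 ⇒ s* = 2.5/0.5 = 5.
From the budget, 5·p = 100 − 2·5 = 90, so p* = 18.

p* = 18, s* = 5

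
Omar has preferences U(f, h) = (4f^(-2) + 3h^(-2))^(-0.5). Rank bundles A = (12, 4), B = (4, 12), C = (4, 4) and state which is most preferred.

Evaluate utility at each bundle:
U(A) = 2.155.
U(B) = 1.922.
U(C) = 1.512.
Highest utility is A, so A ≻ B ≻ C.

Bundle A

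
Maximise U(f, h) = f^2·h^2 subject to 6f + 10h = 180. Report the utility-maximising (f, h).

f* = 15, h* = 9

MU_f = 2·f·h^2 and MU_h = 2·f^2·h.
MRS = MU_f/MU_h = h/f.
Tangency: set MRS = p_f/p_h = 6/10 = 0.6.
So h/f = 0.6, i.e. h = 0.6·f.
Substitute into the budget 6·f + 10·h = 180: 12·f = 180, so f* = 15.
Then h* = 0.6·15 = 9.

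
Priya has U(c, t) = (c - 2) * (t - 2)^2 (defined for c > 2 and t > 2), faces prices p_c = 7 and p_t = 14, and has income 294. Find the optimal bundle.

MU_c = (t−2)^2, MU_t = 2·(c−2)·(t−2).
MRS = (1/2)·(t−2)/(c−2).
Tangency: set MRS = p_c/p_t = 7/14 = 0.5.
So (1/2)·(t − 2)/(c − 2) = 0.5, i.e. (t − 2) = (c − 2).
Rewrite the budget in excess-of-subsistence terms: 7·(c − 2) + 14·(t − 2) = 294 − 7·2 − 14·2 = 252.
Substituting, 21·(c − 2) = 252, so c − 2 = 12 and c* = 14.
Then t − 2 = 12, so t* = 14.

c* = 14, t* = 14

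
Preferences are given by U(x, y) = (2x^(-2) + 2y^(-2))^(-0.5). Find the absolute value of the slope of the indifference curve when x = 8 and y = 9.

For CES with ρ = -2, MRS = (y/x)^3.
At (8, 9): MRS = 729/512.
The indifference curve has slope −729/512 at this bundle.

MRS = 729/512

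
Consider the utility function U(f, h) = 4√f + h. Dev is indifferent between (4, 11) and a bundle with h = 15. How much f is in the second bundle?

U(4, 11) = 19.
Set U(f, 15) = 19 and solve.
With h = 15: 4√f = 19 − 15 = 4, so √f = 1 and f = 1.
Check: U(1, 15) = 19.

f = 1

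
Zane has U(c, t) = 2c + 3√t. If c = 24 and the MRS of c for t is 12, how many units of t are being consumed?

MU_c = 2, MU_t = 3/(2√t).
MRS = 2 ÷ (3/(2√t)).
MRS depends only on t: (4/3)·√t = 12 ⇒ √t = 12/(4/3) = 9 ⇒ t = 81.

t = 81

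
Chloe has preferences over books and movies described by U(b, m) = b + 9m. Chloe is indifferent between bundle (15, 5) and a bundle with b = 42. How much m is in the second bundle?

U(15, 5) = 60.
Set U(42, m) = 60 and solve.
42 + 9m = 60 ⇒ 9m = 18 ⇒ m = 2.
Check: U(42, 2) = 60.

m = 2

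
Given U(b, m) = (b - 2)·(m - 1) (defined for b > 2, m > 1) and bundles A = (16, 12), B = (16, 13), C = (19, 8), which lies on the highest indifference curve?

Bundle B

Evaluate utility at each bundle:
U(A) = 154.
U(B) = 168.
U(C) = 119.
Highest utility is B, so B ≻ A ≻ C.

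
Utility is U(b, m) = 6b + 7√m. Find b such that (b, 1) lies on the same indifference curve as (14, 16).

U(14, 16) = 112.
Set U(b, 1) = 112 and solve.
With m = 1: √1 = 1, so 6b = 112 − 7·1 = 105 and b = 17.5.
Check: U(17.5, 1) = 112.

b = 17.5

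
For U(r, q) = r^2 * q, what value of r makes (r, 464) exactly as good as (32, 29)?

r = 8

U(32, 29) = 29696.
Set U(r, 464) = 29696 and solve.
With q = 464: r^2 = 29696/464 = 64; taking the square root, r = 8.
Check: U(8, 464) = 29696.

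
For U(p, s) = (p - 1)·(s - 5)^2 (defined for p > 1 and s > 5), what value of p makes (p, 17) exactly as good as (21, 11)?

U(21, 11) = 720.
Set U(p, 17) = 720 and solve.
With s = 17: (17 − 5)^2 = 144, so (p − 1) = 720/144 = 5.
So p = 1 + 5 = 6.
Check: U(6, 17) = 720.

p = 6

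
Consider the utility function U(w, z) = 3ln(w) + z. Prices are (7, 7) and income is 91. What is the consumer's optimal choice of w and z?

MU_w = 3/w, MU_z = 1.
MRS = 3/w ÷ 1.
Tangency: set MRS = p_w/p_z = 7/7 = 1.
MRS depends only on w: 3/w = 1 ⇒ w* = 3/1 = 3.
From the budget, 7·z = 91 − 7·3 = 70, so z* = 10.

w* = 3, z* = 10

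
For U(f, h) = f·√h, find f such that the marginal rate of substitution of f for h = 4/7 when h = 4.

MU_f = √h and MU_h = 0.5·f·h^(-0.5).
MRS = MU_f/MU_h = (2)·h/f.
Substitute h = 4: MRS = 8/f. Setting 8/f = 4/7 gives f = 8/(4/7) = 14.

f = 14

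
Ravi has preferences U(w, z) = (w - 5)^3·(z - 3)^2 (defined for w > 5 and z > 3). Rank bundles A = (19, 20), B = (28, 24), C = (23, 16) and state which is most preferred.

Bundle B

Evaluate utility at each bundle:
U(A) = 793016.
U(B) = 5365647.
U(C) = 985608.
Highest utility is B, so B ≻ C ≻ A.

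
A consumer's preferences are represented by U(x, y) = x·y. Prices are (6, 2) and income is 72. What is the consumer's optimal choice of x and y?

x* = 6, y* = 18

MU_x = y and MU_y = x.
MRS = MU_x/MU_y = y/x.
Tangency: set MRS = p_x/p_y = 6/2 = 3.
So y/x = 3, i.e. y = 3·x.
Substitute into the budget 6·x + 2·y = 72: 12·x = 72, so x* = 6.
Then y* = 3·6 = 18.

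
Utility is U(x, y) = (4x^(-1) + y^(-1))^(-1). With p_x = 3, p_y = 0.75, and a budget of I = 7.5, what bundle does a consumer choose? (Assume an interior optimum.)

x* = 2, y* = 2

For CES with ρ = -1, MRS = (4/1)·(y/x)^2.
Tangency: set MRS = p_x/p_y = 3/0.75 = 4.
So (y/x)^2 = 1; taking the square root, y/x = 1, i.e. y = x.
Substitute into the budget 3·x + 0.75·y = 7.5: 3.75·x = 7.5, so x* = 2 and y* = 2.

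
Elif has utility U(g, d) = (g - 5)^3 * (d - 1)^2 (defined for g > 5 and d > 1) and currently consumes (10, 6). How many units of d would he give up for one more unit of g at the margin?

MRS = 1.5

MU_g = 3·(g−5)^2·(d−1)^2, MU_d = 2·(g−5)^3·(d−1).
MRS = (3/2)·(d−1)/(g−5).
At (10, 6): MRS = 1.5.
So at (10, 6) the consumer would give up 1.5 units of d for one more unit of g.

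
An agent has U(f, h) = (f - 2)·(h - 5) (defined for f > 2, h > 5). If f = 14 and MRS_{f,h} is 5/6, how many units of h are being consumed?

MU_f = (h−5), MU_h = (f−2).
MRS = (h−5)/(f−2).
Substitute f = 14: MRS = (h − 5)/12. Setting this equal to 5/6 gives h − 5 = (5/6)·12 = 10, so h = 15.

h = 15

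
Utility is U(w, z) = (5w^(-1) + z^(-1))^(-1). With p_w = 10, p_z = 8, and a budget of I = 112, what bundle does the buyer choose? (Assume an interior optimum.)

For CES with ρ = -1, MRS = (5/1)·(z/w)^2.
Tangency: set MRS = p_w/p_z = 10/8 = 1.25.
So (z/w)^2 = 0.25; taking the square root, z/w = 0.5, i.e. z = 0.5·w.
Substitute into the budget 10·w + 8·z = 112: 14·w = 112, so w* = 8 and z* = 0.5·8 = 4.

w* = 8, z* = 4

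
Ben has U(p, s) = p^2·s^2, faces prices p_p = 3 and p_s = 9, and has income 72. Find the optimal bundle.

p* = 12, s* = 4

MU_p = 2·p·s^2 and MU_s = 2·p^2·s.
MRS = MU_p/MU_s = s/p.
Tangency: set MRS = p_p/p_s = 3/9 = 1/3.
So s/p = 1/3, i.e. s = (1/3)·p.
Substitute into the budget 3·p + 9·s = 72: 6·p = 72, so p* = 12.
Then s* = (1/3)·12 = 4.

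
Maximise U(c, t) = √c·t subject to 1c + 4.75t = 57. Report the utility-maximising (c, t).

c* = 19, t* = 8

MU_c = 0.5·c^(-0.5)·t and MU_t = √c.
MRS = MU_c/MU_t = (0.5)·t/c.
Tangency: set MRS = p_c/p_t = 1/4.75 = 4/19.
So (0.5)·t/c = 4/19, i.e. t = (8/19)·c.
Substitute into the budget 1·c + 4.75·t = 57: 3·c = 57, so c* = 19.
Then t* = (8/19)·19 = 8.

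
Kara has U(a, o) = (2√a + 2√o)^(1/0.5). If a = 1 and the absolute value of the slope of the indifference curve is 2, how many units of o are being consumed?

o = 4

For CES with ρ = 0.5, MRS = √(o/a).
Setting √(o/1) = 2 gives o/1 = 4 and o = 4.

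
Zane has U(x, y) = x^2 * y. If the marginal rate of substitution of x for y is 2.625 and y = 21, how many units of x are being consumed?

MU_x = 2·x·y and MU_y = x^2.
MRS = MU_x/MU_y = (2/1)·y/x.
Substitute y = 21: MRS = 42/x. Setting 42/x = 2.625 gives x = 42/2.625 = 16.

x = 16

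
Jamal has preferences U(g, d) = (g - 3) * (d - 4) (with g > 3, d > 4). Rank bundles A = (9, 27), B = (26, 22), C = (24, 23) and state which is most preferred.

Bundle B

Evaluate utility at each bundle:
U(A) = 138.
U(B) = 414.
U(C) = 399.
Highest utility is B, so B ≻ C ≻ A.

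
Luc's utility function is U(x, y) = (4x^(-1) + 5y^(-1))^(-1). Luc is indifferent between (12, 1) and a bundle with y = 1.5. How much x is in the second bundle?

U depends on (x, y) only through S = 4x^(-1) + 5y^(-1), so equal utility means equal S. At (12, 1): S = 16/3.
With y = 1.5: 5·1.5^(-1) = 10/3, so 4x^(-1) = 16/3 − 10/3 = 2, i.e. x^(-1) = 0.5.
Hence x = 1/0.5 = 2.
Check: U(2, 1.5) = 0.1875.

x = 2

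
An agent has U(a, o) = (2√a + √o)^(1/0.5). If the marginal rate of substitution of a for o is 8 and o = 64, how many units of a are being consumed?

a = 4

For CES with ρ = 0.5, MRS = (2/1)·√(o/a).
Setting (2/1)·√(64/a) = 8 gives √(64/a) = 4, so 64/a = 16 and a = 4.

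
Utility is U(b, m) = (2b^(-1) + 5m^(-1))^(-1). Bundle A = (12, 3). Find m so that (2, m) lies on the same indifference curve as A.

U depends on (b, m) only through S = 2b^(-1) + 5m^(-1), so equal utility means equal S. At (12, 3): S = 11/6.
With b = 2: 2·2^(-1) = 1, so 5m^(-1) = 11/6 − 1 = 5/6, i.e. m^(-1) = 1/6.
Hence m = 1/(1/6) = 6.
Check: U(2, 6) = 0.5455.

m = 6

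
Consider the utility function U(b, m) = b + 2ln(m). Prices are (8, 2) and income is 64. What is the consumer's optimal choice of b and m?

b* = 6, m* = 8

MU_b = 1, MU_m = 2/m.
MRS = 1 ÷ (2/m).
Tangency: set MRS = p_b/p_m = 8/2 = 4.
MRS depends only on m: 0.5·m = 4 ⇒ m* = 4/0.5 = 8.
From the budget, 8·b = 64 − 2·8 = 48, so b* = 6.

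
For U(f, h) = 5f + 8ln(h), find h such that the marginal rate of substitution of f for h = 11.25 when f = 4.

MU_f = 5, MU_h = 8/h.
MRS = 5 ÷ (8/h).
MRS depends only on h: 0.625·h = 11.25 ⇒ h = 11.25/0.625 = 18.

h = 18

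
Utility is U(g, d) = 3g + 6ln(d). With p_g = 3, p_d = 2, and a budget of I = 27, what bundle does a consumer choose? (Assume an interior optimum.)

MU_g = 3, MU_d = 6/d.
MRS = 3 ÷ (6/d).
Tangency: set MRS = p_g/p_d = 3/2 = 1.5.
MRS depends only on d: 0.5·d = 1.5 ⇒ d* = 1.5/0.5 = 3.
From the budget, 3·g = 27 − 2·3 = 21, so g* = 7.

g* = 7, d* = 3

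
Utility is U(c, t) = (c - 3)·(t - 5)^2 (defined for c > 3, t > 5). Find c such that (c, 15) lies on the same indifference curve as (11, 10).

U(11, 10) = 200.
Set U(c, 15) = 200 and solve.
With t = 15: (15 − 5)^2 = 100, so (c − 3) = 200/100 = 2.
So c = 3 + 2 = 5.
Check: U(5, 15) = 200.

c = 5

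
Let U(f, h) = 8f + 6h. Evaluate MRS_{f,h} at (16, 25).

MU_f = 8, MU_h = 6, so MRS = 8/6 = 4/3 at every bundle.
At (16, 25): MRS = 4/3.
The indifference curve has slope −4/3 at this bundle.

MRS = 4/3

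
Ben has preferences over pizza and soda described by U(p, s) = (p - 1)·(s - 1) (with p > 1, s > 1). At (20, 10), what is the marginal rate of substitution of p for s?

MRS = 9/19

MU_p = (s−1), MU_s = (p−1).
MRS = (s−1)/(p−1).
At (20, 10): MRS = 9/19.
So at (20, 10) the consumer would give up 9/19 units of s for one more unit of p.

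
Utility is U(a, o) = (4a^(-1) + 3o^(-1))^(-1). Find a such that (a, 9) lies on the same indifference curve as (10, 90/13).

U depends on (a, o) only through S = 4a^(-1) + 3o^(-1), so equal utility means equal S. At (10, 90/13): S = 5/6.
With o = 9: 3·9^(-1) = 1/3, so 4a^(-1) = 5/6 − 1/3 = 0.5, i.e. a^(-1) = 0.125.
Hence a = 1/0.125 = 8.
Check: U(8, 9) = 1.2.

a = 8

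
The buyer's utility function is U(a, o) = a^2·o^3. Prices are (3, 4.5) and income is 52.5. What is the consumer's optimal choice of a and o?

a* = 7, o* = 7

MU_a = 2·a·o^3 and MU_o = 3·a^2·o^2.
MRS = MU_a/MU_o = (2/3)·o/a.
Tangency: set MRS = p_a/p_o = 3/4.5 = 2/3.
So (2/3)·o/a = 2/3, i.e. o = a.
Substitute into the budget 3·a + 4.5·o = 52.5: 7.5·a = 52.5, so a* = 7.
Then o* = 7.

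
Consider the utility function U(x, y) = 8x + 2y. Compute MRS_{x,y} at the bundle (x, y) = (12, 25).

MU_x = 8, MU_y = 2, so MRS = 8/2 = 4 at every bundle.
At (12, 25): MRS = 4.
So at (12, 25) the consumer would give up 4 units of y for one more unit of x.

MRS = 4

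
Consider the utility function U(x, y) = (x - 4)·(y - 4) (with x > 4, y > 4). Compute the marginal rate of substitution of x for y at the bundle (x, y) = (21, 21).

MU_x = (y−4), MU_y = (x−4).
MRS = (y−4)/(x−4).
At (21, 21): MRS = 1.
So at (21, 21) the consumer would give up 1 units of y for one more unit of x.

MRS = 1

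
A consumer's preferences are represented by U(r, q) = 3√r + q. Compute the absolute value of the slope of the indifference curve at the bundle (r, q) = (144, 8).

MRS = 0.125

MU_r = 3/(2√r), MU_q = 1.
MRS = 3/(2√r) ÷ 1.
At (144, 8): MRS = 0.125.
The indifference curve has slope −0.125 at this bundle.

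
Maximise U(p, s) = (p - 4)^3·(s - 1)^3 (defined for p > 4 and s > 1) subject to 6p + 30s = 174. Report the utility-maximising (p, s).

p* = 14, s* = 3

MU_p = 3·(p−4)^2·(s−1)^3, MU_s = 3·(p−4)^3·(s−1)^2.
MRS = (s−1)/(p−4).
Tangency: set MRS = p_p/p_s = 6/30 = 0.2.
So (s − 1)/(p − 4) = 0.2, i.e. (s − 1) = 0.2·(p − 4).
Rewrite the budget in excess-of-subsistence terms: 6·(p − 4) + 30·(s − 1) = 174 − 6·4 − 30·1 = 120.
Substituting, 12·(p − 4) = 120, so p − 4 = 10 and p* = 14.
Then s − 1 = 0.2·10 = 2, so s* = 3.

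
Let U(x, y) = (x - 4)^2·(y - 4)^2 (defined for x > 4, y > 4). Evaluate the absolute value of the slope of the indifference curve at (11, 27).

MRS = 23/7

MU_x = 2·(x−4)·(y−4)^2, MU_y = 2·(x−4)^2·(y−4).
MRS = (y−4)/(x−4).
At (11, 27): MRS = 23/7.
The indifference curve has slope −23/7 at this bundle.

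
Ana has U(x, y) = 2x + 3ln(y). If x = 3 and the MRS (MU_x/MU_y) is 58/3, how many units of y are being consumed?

MU_x = 2, MU_y = 3/y.
MRS = 2 ÷ (3/y).
MRS depends only on y: (2/3)·y = 58/3 ⇒ y = (58/3)/(2/3) = 29.

y = 29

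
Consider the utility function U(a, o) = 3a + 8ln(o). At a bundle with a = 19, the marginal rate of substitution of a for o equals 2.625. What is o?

o = 7

MU_a = 3, MU_o = 8/o.
MRS = 3 ÷ (8/o).
MRS depends only on o: 0.375·o = 2.625 ⇒ o = 2.625/0.375 = 7.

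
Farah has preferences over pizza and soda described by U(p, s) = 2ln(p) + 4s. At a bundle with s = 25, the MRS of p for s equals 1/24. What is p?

MU_p = 2/p, MU_s = 4.
MRS = 2/p ÷ 4.
MRS depends only on p: 0.5/p = 1/24 ⇒ p = 0.5/(1/24) = 12.

p = 12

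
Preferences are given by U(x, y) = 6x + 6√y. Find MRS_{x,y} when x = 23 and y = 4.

MU_x = 6, MU_y = 6/(2√y).
MRS = 6 ÷ (6/(2√y)).
At (23, 4): MRS = 4.
That is, one extra unit of x is worth 4 units of y at the margin.

MRS = 4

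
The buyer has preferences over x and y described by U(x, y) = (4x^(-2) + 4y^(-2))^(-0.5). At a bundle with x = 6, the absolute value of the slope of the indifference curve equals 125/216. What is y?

y = 5

For CES with ρ = -2, MRS = (y/x)^3.
Setting (y/6)^3 = 125/216 gives y/6 = 5/6 and y = 5.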